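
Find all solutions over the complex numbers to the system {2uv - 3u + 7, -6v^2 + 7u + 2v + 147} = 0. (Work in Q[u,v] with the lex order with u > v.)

Compute a lex Gröbner basis by Buchberger's algorithm.
f_1 = 2uv - 3u + 7, LT = uv.
f_2 = 7u - 6v^2 + 2v + 147, LT = u.

S(f_1,f_2): lcm = uv. S = -3/2u + 6/7v^3 - 2/7v^2 - 21v + 7/2.
  leading term u: subtract (-3/14)·f_2 from -3/2u + 6/7v^3 - 2/7v^2 - 21v + 7/2 → 6/7v^3 - 11/7v^2 - 144/7v + 35
  leading term v^3: no divisor's leading term divides it; move 6/7v^3 to the remainder.
  leading term v^2: no divisor's leading term divides it; move -11/7v^2 to the remainder.
  leading term v: no divisor's leading term divides it; move -144/7v to the remainder.
  leading term 1: no divisor's leading term divides it; move 35 to the remainder.
  remainder 6/7v^3 - 11/7v^2 - 144/7v + 35 ≠ 0; add h_3 = 6/7v^3 - 11/7v^2 - 144/7v + 35 to the basis.

S(f_1,h_3): lcm = uv^3. S = 1/3uv^2 + 24uv - 245/6u + 7/2v^2.
  leading term uv^2: subtract (1/6v)·f_1 from 1/3uv^2 + 24uv - 245/6u + 7/2v^2 → 49/2uv - 245/6u + 7/2v^2 - 7/6v
  leading term uv: subtract (49/4)·f_1 from 49/2uv - 245/6u + 7/2v^2 - 7/6v → -49/12u + 7/2v^2 - 7/6v - 343/4
  leading term u: subtract (-7/12)·f_2 from -49/12u + 7/2v^2 - 7/6v - 343/4 → 0
  remainder 0.

S(f_2,h_3): leading monomials are coprime, so the S-polynomial reduces to 0 (Buchberger's first criterion).
Every S-polynomial of the final basis reduces to 0, so we have a Gröbner basis.
Inter-reduce: drop elements whose leading term is divisible by another's, tail-reduce, and make monic.
Reduced Gröbner basis: {u - 6/7v^2 + 2/7v + 21, v^3 - 11/6v^2 - 24v + 245/6}.

Since the basis is lex-ordered, v^3 - 11/6v^2 - 24v + 245/6 is univariate in v. Its roots are {5, -19/12 + sqrt(1537)/12, -sqrt(1537)/12 - 19/12}. Back-substituting each root into the other basis elements fixes the other coordinates.
  v = 5: the earlier basis element becomes u + 1 = 0, giving u = -1 — point (-1, 5).
  v = -19/12 + sqrt(1537)/12: the earlier basis element becomes u + 37/4 + sqrt(1537)/4 = 0, giving u = -sqrt(1537)/4 - 37/4 — point (-sqrt(1537)/4 - 37/4, -19/12 + sqrt(1537)/12).
  v = -sqrt(1537)/12 - 19/12: the earlier basis element becomes u - sqrt(1537)/4 + 37/4 = 0, giving u = -37/4 + sqrt(1537)/4 — point (-37/4 + sqrt(1537)/4, -sqrt(1537)/12 - 19/12).
Each listed point satisfies every original equation (direct substitution).

{(-1, 5), (-sqrt(1537)/4 - 37/4, -19/12 + sqrt(1537)/12), (-37/4 + sqrt(1537)/4, -sqrt(1537)/12 - 19/12)}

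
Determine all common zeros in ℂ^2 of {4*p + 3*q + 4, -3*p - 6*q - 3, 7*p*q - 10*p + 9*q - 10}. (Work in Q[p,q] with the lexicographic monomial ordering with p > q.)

Compute a lex Gröbner basis by Buchberger's algorithm.
f_1 = 4*p + 3*q + 4, LT = p.
f_2 = -3*p - 6*q - 3, LT = p.
f_3 = 7*p*q - 10*p + 9*q - 10, LT = p*q.

S(f_1,f_2): lcm = p. S = -5/4*q.
  leading term q: no divisor's leading term divides it; move -5/4*q to the remainder.
  remainder -5/4*q ≠ 0; add h_4 = -5/4*q to the basis.

The other S-polynomials (S(f_1,f_3), S(f_2,f_3), S(f_1,h_4), S(f_2,h_4), S(f_3,h_4)) all reduce to 0 modulo the current basis, so we have a Gröbner basis.
Inter-reduce: drop elements whose leading term is divisible by another's, tail-reduce, and make monic.
Reduced Gröbner basis: {p + 1, q}.

From the last basis element, q = 0, so q takes values in {0}. Each choice, substituted upward through the basis, yields the corresponding point(s) of the solution set.
  q = 0: the earlier basis element becomes p + 1 = 0, giving p = -1 — point (-1, 0).
Substituting each solution back into the original system confirms all equations vanish.

{(-1, 0)}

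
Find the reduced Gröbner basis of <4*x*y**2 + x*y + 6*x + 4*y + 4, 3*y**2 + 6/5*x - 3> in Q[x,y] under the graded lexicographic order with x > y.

G = {x**2 - 5/8*x*y - 25/4*x - 5/2*y - 5/2, y**2 + 2/5*x - 1}

f_1 = 4*x*y**2 + x*y + 6*x + 4*y + 4, LT = x*y**2.
f_2 = 3*y**2 + 6/5*x - 3, LT = y**2.

S(f_1,f_2): lcm = x*y**2. S = -2/5*x**2 + 1/4*x*y + 5/2*x + y + 1.
  leading term x**2: no divisor's leading term divides it; move -2/5*x**2 to the remainder.
  leading term x*y: no divisor's leading term divides it; move 1/4*x*y to the remainder.
  leading term x: no divisor's leading term divides it; move 5/2*x to the remainder.
  leading term y: no divisor's leading term divides it; move y to the remainder.
  leading term 1: no divisor's leading term divides it; move 1 to the remainder.
  remainder -2/5*x**2 + 1/4*x*y + 5/2*x + y + 1 ≠ 0; add g_3 = -2/5*x**2 + 1/4*x*y + 5/2*x + y + 1 to the basis.

The other S-polynomials (S(f_1,g_3), S(f_2,g_3)) all reduce to 0 modulo the current basis, so we have a Gröbner basis.
Inter-reduce: drop elements whose leading term is divisible by another's, tail-reduce, and make monic.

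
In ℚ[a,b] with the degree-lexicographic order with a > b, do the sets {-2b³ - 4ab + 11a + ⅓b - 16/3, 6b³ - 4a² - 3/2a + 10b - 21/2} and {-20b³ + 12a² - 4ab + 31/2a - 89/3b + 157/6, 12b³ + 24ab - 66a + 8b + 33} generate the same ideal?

Equality of ideals is decidable: compute both reduced Gröbner bases (unique for the ordering) and check whether they agree.
Buchberger on the first generating set:
f_1 = -2b³ - 4ab + 11a + ⅓b - 16/3, LT = b³.
f_2 = 6b³ - 4a² - 3/2a + 10b - 21/2, LT = b³.

S(f_1,f_2): lcm = b³. S = ⅔a² + 2ab - 21/4a - 11/6b + 53/12.
  reduce S modulo (f_1, f_2):
  remainder ⅔a² + 2ab - 21/4a - 11/6b + 53/12 ≠ 0; add g_3 = ⅔a² + 2ab - 21/4a - 11/6b + 53/12 to the basis.

The other S-polynomials (S(f_1,g_3), S(f_2,g_3)) all reduce to 0 modulo the current basis, so we have a Gröbner basis.
Inter-reduce: drop elements whose leading term is divisible by another's, tail-reduce, and make monic.
Reduced Gröbner basis: {b³ + 2ab - 11/2a - ⅙b + 8/3, a² + 3ab - 63/8a - 11/4b + 53/8}.

Buchberger on the second generating set:
h_1 = -20b³ + 12a² - 4ab + 31/2a - 89/3b + 157/6, LT = b³.
h_2 = 12b³ + 24ab - 66a + 8b + 33, LT = b³.

S(h_1,h_2): lcm = b³. S = -⅗a² - 9/5ab + 189/40a + 49/60b - 487/120.
  reduce S modulo (h_1, h_2):
  remainder -⅗a² - 9/5ab + 189/40a + 49/60b - 487/120 ≠ 0; add k_3 = -⅗a² - 9/5ab + 189/40a + 49/60b - 487/120 to the basis.

The other S-polynomials (S(h_1,k_3), S(h_2,k_3)) all reduce to 0 modulo the current basis, so we have a Gröbner basis.
Inter-reduce: drop elements whose leading term is divisible by another's, tail-reduce, and make monic.
Reduced Gröbner basis: {b³ + 2ab - 11/2a + ⅔b + 11/4, a² + 3ab - 63/8a - 49/36b + 487/72}.

These differ, so the ideals are not equal.
The same test decides containment: I ⊆ J iff every generator of I reduces to 0 modulo a Gröbner basis of J.

No, the ideals differ.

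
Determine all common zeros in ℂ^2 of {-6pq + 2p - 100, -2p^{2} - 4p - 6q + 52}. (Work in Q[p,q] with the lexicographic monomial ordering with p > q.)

{(5, -3), (-5, 11/3), (-2, 26/3)}

Compute a lex Gröbner basis by Buchberger's algorithm.
f_1 = -6pq + 2p - 100, LT = pq.
f_2 = -2p^{2} - 4p - 6q + 52, LT = p^{2}.

S(f_1,f_2): lcm = p^{2}q. S = -\tfrac{1}{3}p^{2} - 2pq + \tfrac{50}{3}p - 3q^{2} + 26q.
  reduce S modulo (f_1, f_2):
  remainder \tfrac{50}{3}p - 3q^{2} + 27q + \tfrac{74}{3} ≠ 0; add h_3 = \tfrac{50}{3}p - 3q^{2} + 27q + \tfrac{74}{3} to the basis.

S(f_1,h_3): lcm = pq. S = -\tfrac{1}{3}p + \tfrac{9}{50}q^{3} - \tfrac{81}{50}q^{2} - \tfrac{37}{25}q + \tfrac{50}{3}.
  reduce S modulo (f_1, f_2, h_3):
  remainder \tfrac{9}{50}q^{3} - \tfrac{42}{25}q^{2} - \tfrac{47}{50}q + \tfrac{429}{25} ≠ 0; add h_4 = \tfrac{9}{50}q^{3} - \tfrac{42}{25}q^{2} - \tfrac{47}{50}q + \tfrac{429}{25} to the basis.

The other S-polynomials (S(f_2,h_3), S(f_1,h_4), S(f_2,h_4), S(h_3,h_4)) all reduce to 0 modulo the current basis, so we have a Gröbner basis.
Inter-reduce: drop elements whose leading term is divisible by another's, tail-reduce, and make monic.
Reduced Gröbner basis: {p - \tfrac{9}{50}q^{2} + \tfrac{81}{50}q + \tfrac{37}{25}, q^{3} - \tfrac{28}{3}q^{2} - \tfrac{47}{9}q + \tfrac{286}{3}}.

Elimination: the polynomial q^{3} - \tfrac{28}{3}q^{2} - \tfrac{47}{9}q + \tfrac{286}{3} lies in the elimination ideal for q, so q ∈ {-3, 11/3, 26/3}. For each such q, the remaining basis elements (now univariate) give the rest of the solution.
  q = -3: the earlier basis element becomes p - 5 = 0, giving p = 5 — point (5, -3).
  q = 11/3: the earlier basis element becomes p + 5 = 0, giving p = -5 — point (-5, 11/3).
  q = 26/3: the earlier basis element becomes p + 2 = 0, giving p = -2 — point (-2, 26/3).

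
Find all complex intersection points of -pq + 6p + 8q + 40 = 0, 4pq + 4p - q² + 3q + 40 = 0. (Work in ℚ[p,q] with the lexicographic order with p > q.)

Compute a lex Gröbner basis by Buchberger's algorithm.
f_1 = -pq + 6p + 8q + 40, LT = pq.
f_2 = 4pq + 4p - q² + 3q + 40, LT = pq.

S(f_1,f_2): lcm = pq. S = -7p + ¼q² - 35/4q - 50.
  leading term p: no divisor's leading term divides it; move -7p to the remainder.
  leading term q²: no divisor's leading term divides it; move ¼q² to the remainder.
  leading term q: no divisor's leading term divides it; move -35/4q to the remainder.
  leading term 1: no divisor's leading term divides it; move -50 to the remainder.
  remainder -7p + ¼q² - 35/4q - 50 ≠ 0; add h_3 = -7p + ¼q² - 35/4q - 50 to the basis.

S(f_1,h_3): lcm = pq. S = -6p + 1/28q³ - 5/4q² - 106/7q - 40.
  leading term p: subtract (6/7)·h_3 from -6p + 1/28q³ - 5/4q² - 106/7q - 40 → 1/28q³ - 41/28q² - 107/14q + 20/7
  leading term q³: no divisor's leading term divides it; move 1/28q³ to the remainder.
  leading term q²: no divisor's leading term divides it; move -41/28q² to the remainder.
  leading term q: no divisor's leading term divides it; move -107/14q to the remainder.
  leading term 1: no divisor's leading term divides it; move 20/7 to the remainder.
  remainder 1/28q³ - 41/28q² - 107/14q + 20/7 ≠ 0; add h_4 = 1/28q³ - 41/28q² - 107/14q + 20/7 to the basis.

The other S-polynomials (S(f_2,h_3), S(f_1,h_4), S(f_2,h_4), S(h_3,h_4)) all reduce to 0 modulo the current basis, so we have a Gröbner basis.
Inter-reduce: drop elements whose leading term is divisible by another's, tail-reduce, and make monic.
Reduced Gröbner basis: {p - 1/28q² + 5/4q + 50/7, q³ - 41q² - 214q + 80}.

The lex basis is triangular: the last element involves only q. Solving q³ - 41q² - 214q + 80 = 0 gives q ∈ {-5, 23 - 3*sqrt(57), 3*sqrt(57) + 23}; substituting each value into the earlier elements determines the remaining variables.
  q = -5: the earlier basis element becomes p = 0, giving p = 0 — point (0, -5).
  q = 23 - 3*sqrt(57): the earlier basis element becomes p - 37/28 + 33*sqrt(57)/28 = 0, giving p = 37/28 - 33*sqrt(57)/28 — point (37/28 - 33*sqrt(57)/28, 23 - 3*sqrt(57)).
  q = 3*sqrt(57) + 23: the earlier basis element becomes p - 33*sqrt(57)/28 - 37/28 = 0, giving p = 37/28 + 33*sqrt(57)/28 — point (37/28 + 33*sqrt(57)/28, 3*sqrt(57) + 23).
Check: every point annihilates each of the original generators.

{(0, -5), (37/28 - 33*sqrt(57)/28, 23 - 3*sqrt(57)), (37/28 + 33*sqrt(57)/28, 3*sqrt(57) + 23)}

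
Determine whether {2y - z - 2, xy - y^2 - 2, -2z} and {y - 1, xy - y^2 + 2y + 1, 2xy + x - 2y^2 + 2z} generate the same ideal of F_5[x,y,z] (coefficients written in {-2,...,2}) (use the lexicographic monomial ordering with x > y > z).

Since reduced Gröbner bases are canonical representatives of ideals under a given ordering, it suffices to compute and compare them.
Buchberger on the first generating set:
f_1 = 2y - z - 2, LT = y.
f_2 = xy - y^2 - 2, LT = xy.
f_3 = -2z, LT = z.

S(f_1,f_2): lcm = xy. S = 2xz - x + y^2 + 2.
  leading term xz: subtract (-x)·f_3 from 2xz - x + y^2 + 2 → -x + y^2 + 2
  leading term x: no divisor's leading term divides it; move -x to the remainder.
  leading term y^2: subtract (-2y)·f_1 from y^2 + 2 → -2yz + y + 2
  leading term yz: subtract (-z)·f_1 from -2yz + y + 2 → y - z^2 - 2z + 2
  leading term y: subtract (-2)·f_1 from y - z^2 - 2z + 2 → -z^2 + z - 2
  leading term z^2: subtract (-2z)·f_3 from -z^2 + z - 2 → z - 2
  leading term z: subtract (2)·f_3 from z - 2 → -2
  leading term 1: no divisor's leading term divides it; move -2 to the remainder.
  remainder -x - 2 ≠ 0; add g_4 = -x - 2 to the basis.

The other S-polynomials (S(f_1,f_3), S(f_2,f_3), S(f_1,g_4), S(f_2,g_4), S(f_3,g_4)) all reduce to 0 modulo the current basis, so we have a Gröbner basis.
Inter-reduce: drop elements whose leading term is divisible by another's, tail-reduce, and make monic.
Reduced Gröbner basis: {x + 2, y - 1, z}.

Buchberger on the second generating set:
h_1 = y - 1, LT = y.
h_2 = xy - y^2 + 2y + 1, LT = xy.
h_3 = 2xy + x - 2y^2 + 2z, LT = xy.

S(h_1,h_2): lcm = xy. S = -x + y^2 - 2y - 1.
  leading term x: no divisor's leading term divides it; move -x to the remainder.
  leading term y^2: subtract (y)·h_1 from y^2 - 2y - 1 → -y - 1
  leading term y: subtract (-1)·h_1 from -y - 1 → -2
  leading term 1: no divisor's leading term divides it; move -2 to the remainder.
  remainder -x - 2 ≠ 0; add k_4 = -x - 2 to the basis.

S(h_1,h_3): lcm = xy. S = x + y^2 - z.
  leading term x: subtract (-1)·k_4 from x + y^2 - z → y^2 - z - 2
  leading term y^2: subtract (y)·h_1 from y^2 - z - 2 → y - z - 2
  leading term y: subtract (1)·h_1 from y - z - 2 → -z - 1
  leading term z: no divisor's leading term divides it; move -z to the remainder.
  leading term 1: no divisor's leading term divides it; move -1 to the remainder.
  remainder -z - 1 ≠ 0; add k_5 = -z - 1 to the basis.

The other S-polynomials (S(h_2,h_3), S(h_1,k_4), S(h_2,k_4), S(h_3,k_4), S(h_1,k_5), S(h_2,k_5), S(h_3,k_5), S(k_4,k_5)) all reduce to 0 modulo the current basis, so we have a Gröbner basis.
Inter-reduce: drop elements whose leading term is divisible by another's, tail-reduce, and make monic.
Reduced Gröbner basis: {x + 2, y - 1, z + 1}.

Since the reduced bases disagree, the two ideals are not the same.
The same test decides containment: I ⊆ J iff every generator of I reduces to 0 modulo a Gröbner basis of J.

No, the ideals differ.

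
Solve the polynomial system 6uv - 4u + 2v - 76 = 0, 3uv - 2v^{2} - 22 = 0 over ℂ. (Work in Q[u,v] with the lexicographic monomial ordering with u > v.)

{(-5, -2), (-2*sqrt(697)/9 - 13/9, 13/12 - sqrt(697)/12), (-13/9 + 2*sqrt(697)/9, 13/12 + sqrt(697)/12)}

Compute a lex Gröbner basis by Buchberger's algorithm.
f_1 = 6uv - 4u + 2v - 76, LT = uv.
f_2 = 3uv - 2v^{2} - 22, LT = uv.

S(f_1,f_2): lcm = uv. S = -\tfrac{2}{3}u + \tfrac{2}{3}v^{2} + \tfrac{1}{3}v - \tfrac{16}{3}.
  leading term u: no divisor's leading term divides it; move -\tfrac{2}{3}u to the remainder.
  leading term v^{2}: no divisor's leading term divides it; move \tfrac{2}{3}v^{2} to the remainder.
  leading term v: no divisor's leading term divides it; move \tfrac{1}{3}v to the remainder.
  leading term 1: no divisor's leading term divides it; move -\tfrac{16}{3} to the remainder.
  remainder -\tfrac{2}{3}u + \tfrac{2}{3}v^{2} + \tfrac{1}{3}v - \tfrac{16}{3} ≠ 0; add h_3 = -\tfrac{2}{3}u + \tfrac{2}{3}v^{2} + \tfrac{1}{3}v - \tfrac{16}{3} to the basis.

S(f_1,h_3): lcm = uv. S = -\tfrac{2}{3}u + v^{3} + \tfrac{1}{2}v^{2} - \tfrac{23}{3}v - \tfrac{38}{3}.
  leading term u: subtract (1)·h_3 from -\tfrac{2}{3}u + v^{3} + \tfrac{1}{2}v^{2} - \tfrac{23}{3}v - \tfrac{38}{3} → v^{3} - \tfrac{1}{6}v^{2} - 8v - \tfrac{22}{3}
  leading term v^{3}: no divisor's leading term divides it; move v^{3} to the remainder.
  leading term v^{2}: no divisor's leading term divides it; move -\tfrac{1}{6}v^{2} to the remainder.
  leading term v: no divisor's leading term divides it; move -8v to the remainder.
  leading term 1: no divisor's leading term divides it; move -\tfrac{22}{3} to the remainder.
  remainder v^{3} - \tfrac{1}{6}v^{2} - 8v - \tfrac{22}{3} ≠ 0; add h_4 = v^{3} - \tfrac{1}{6}v^{2} - 8v - \tfrac{22}{3} to the basis.

The other S-polynomials (S(f_2,h_3), S(f_1,h_4), S(f_2,h_4), S(h_3,h_4)) all reduce to 0 modulo the current basis, so we have a Gröbner basis.
Inter-reduce: drop elements whose leading term is divisible by another's, tail-reduce, and make monic.
Reduced Gröbner basis: {u - v^{2} - \tfrac{1}{2}v + 8, v^{3} - \tfrac{1}{6}v^{2} - 8v - \tfrac{22}{3}}.

From the last basis element, v^{3} - \tfrac{1}{6}v^{2} - 8v - \tfrac{22}{3} = 0, so v takes values in {-2, 13/12 - sqrt(697)/12, 13/12 + sqrt(697)/12}. Each choice, substituted upward through the basis, yields the corresponding point(s) of the solution set.
  v = -2: the earlier basis element becomes u + 5 = 0, giving u = -5 — point (-5, -2).
  v = 13/12 - sqrt(697)/12: the earlier basis element becomes u + 13/9 + 2*sqrt(697)/9 = 0, giving u = -2*sqrt(697)/9 - 13/9 — point (-2*sqrt(697)/9 - 13/9, 13/12 - sqrt(697)/12).
  v = 13/12 + sqrt(697)/12: the earlier basis element becomes u - 2*sqrt(697)/9 + 13/9 = 0, giving u = -13/9 + 2*sqrt(697)/9 — point (-13/9 + 2*sqrt(697)/9, 13/12 + sqrt(697)/12).
Substituting each solution back into the original system confirms all equations vanish.
A lex Gröbner basis triangularizes the system, enabling back-substitution.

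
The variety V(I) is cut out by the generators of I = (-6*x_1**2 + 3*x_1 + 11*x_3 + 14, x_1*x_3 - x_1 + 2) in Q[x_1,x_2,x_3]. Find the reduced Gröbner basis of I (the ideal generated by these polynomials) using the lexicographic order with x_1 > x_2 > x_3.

f_1 = -6*x_1**2 + 3*x_1 + 11*x_3 + 14, LT = x_1**2.
f_2 = x_1*x_3 - x_1 + 2, LT = x_1*x_3.

S(f_1,f_2): lcm = x_1**2*x_3. S = x_1**2 - 1/2*x_1*x_3 - 2*x_1 - 11/6*x_3**2 - 7/3*x_3.
  reduce S modulo (f_1, f_2):
  remainder -2*x_1 - 11/6*x_3**2 - 1/2*x_3 + 10/3 ≠ 0; add g_3 = -2*x_1 - 11/6*x_3**2 - 1/2*x_3 + 10/3 to the basis.

S(f_2,g_3): lcm = x_1*x_3. S = -x_1 - 11/12*x_3**3 - 1/4*x_3**2 + 5/3*x_3 + 2.
  reduce S modulo (f_1, f_2, g_3):
  remainder -11/12*x_3**3 + 2/3*x_3**2 + 23/12*x_3 + 1/3 ≠ 0; add g_4 = -11/12*x_3**3 + 2/3*x_3**2 + 23/12*x_3 + 1/3 to the basis.

The other S-polynomials (S(f_1,g_3), S(f_1,g_4), S(f_2,g_4), S(g_3,g_4)) all reduce to 0 modulo the current basis, so we have a Gröbner basis.
Inter-reduce: drop elements whose leading term is divisible by another's, tail-reduce, and make monic.

G = {x_1 + 11/12*x_3**2 + 1/4*x_3 - 5/3, x_3**3 - 8/11*x_3**2 - 23/11*x_3 - 4/11}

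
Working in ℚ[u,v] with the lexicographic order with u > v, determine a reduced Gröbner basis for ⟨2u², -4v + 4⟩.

G = {u², v - 1}

f_1 = 2u², LT = u².
f_2 = -4v + 4, LT = v.

S(f_1,f_2): leading monomials are coprime, so the S-polynomial reduces to 0 (Buchberger's first criterion).
Every S-polynomial of the final basis reduces to 0, so we have a Gröbner basis.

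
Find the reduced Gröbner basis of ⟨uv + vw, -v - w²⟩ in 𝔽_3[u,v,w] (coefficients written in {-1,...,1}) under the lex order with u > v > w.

f_1 = uv + vw, LT = uv.
f_2 = -v - w², LT = v.

S(f_1,f_2): lcm = uv. S = -uw² + vw.
  leading term uw²: no divisor's leading term divides it; move -uw² to the remainder.
  leading term vw: subtract (-w)·f_2 from vw → -w³
  leading term w³: no divisor's leading term divides it; move -w³ to the remainder.
  remainder -uw² - w³ ≠ 0; add g_3 = -uw² - w³ to the basis.

The other S-polynomials (S(f_1,g_3), S(f_2,g_3)) all reduce to 0 modulo the current basis, so we have a Gröbner basis.
Inter-reduce: drop elements whose leading term is divisible by another's, tail-reduce, and make monic.

G = {uw² + w³, v + w²}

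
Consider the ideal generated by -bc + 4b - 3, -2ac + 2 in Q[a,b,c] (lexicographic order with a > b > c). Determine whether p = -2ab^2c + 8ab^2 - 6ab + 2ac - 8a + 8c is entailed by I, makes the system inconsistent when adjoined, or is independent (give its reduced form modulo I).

-2ab^2c + 8ab^2 - 6ab + 2ac - 8a + 8c is independent of I; its normal form modulo I is -8a + 8c + 2.

First compute the reduced Gröbner basis of I by Buchberger's algorithm.
f_1 = -bc + 4b - 3, LT = bc.
f_2 = -2ac + 2, LT = ac.

S(f_1,f_2): lcm = abc. S = -4ab + 3a + b.
  reduce S modulo (f_1, f_2):
  remainder -4ab + 3a + b ≠ 0; add h_3 = -4ab + 3a + b to the basis.

The other S-polynomials (S(f_1,h_3), S(f_2,h_3)) all reduce to 0 modulo the current basis, so we have a Gröbner basis.
Inter-reduce: drop elements whose leading term is divisible by another's, tail-reduce, and make monic.
Reduced Gröbner basis: {ab - 3/4a - 1/4b, ac - 1, bc - 4b + 3}.
Label its elements g_1 = ab - 3/4a - 1/4b, g_2 = ac - 1, g_3 = bc - 4b + 3.

Reduce p = -2ab^2c + 8ab^2 - 6ab + 2ac - 8a + 8c modulo G:
  leading term ab^2c: subtract (-2bc)·g_1 from -2ab^2c + 8ab^2 - 6ab + 2ac - 8a + 8c → 8ab^2 - 3/2abc - 6ab + 2ac - 8a - 1/2b^2c + 8c
  leading term ab^2: subtract (8b)·g_1 from 8ab^2 - 3/2abc - 6ab + 2ac - 8a - 1/2b^2c + 8c → -3/2abc + 2ac - 8a - 1/2b^2c + 2b^2 + 8c
  leading term abc: subtract (-3/2c)·g_1 from -3/2abc + 2ac - 8a - 1/2b^2c + 2b^2 + 8c → 7/8ac - 8a - 1/2b^2c + 2b^2 - 3/8bc + 8c
  leading term ac: subtract (7/8)·g_2 from 7/8ac - 8a - 1/2b^2c + 2b^2 - 3/8bc + 8c → -8a - 1/2b^2c + 2b^2 - 3/8bc + 8c + 7/8
  leading term a: no divisor's leading term divides it; move -8a to the remainder.
  leading term b^2c: subtract (-1/2b)·g_3 from -1/2b^2c + 2b^2 - 3/8bc + 8c + 7/8 → -3/8bc + 3/2b + 8c + 7/8
  leading term bc: subtract (-3/8)·g_3 from -3/8bc + 3/2b + 8c + 7/8 → 8c + 2
  leading term c: no divisor's leading term divides it; move 8c to the remainder.
  leading term 1: no divisor's leading term divides it; move 2 to the remainder.
  normal form = -8a + 8c + 2.
The normal form is nonzero, so p ∉ I. Since p minus its normal form lies in I, I + (p) = I + (r) where r = -8a + 8c + 2; decide whether this ideal is the whole ring.
Run Buchberger on G together with r (pairs among the g_i already reduce to 0 since G is a Gröbner basis):
g_1 = ab - 3/4a - 1/4b, LT = ab.
g_2 = ac - 1, LT = ac.
g_3 = bc - 4b + 3, LT = bc.
r = -8a + 8c + 2, LT = a.

S(g_1,r): lcm = ab. S = -3/4a + bc.
  reduce S modulo (g_1, g_2, g_3, r):
  remainder 4b - 3/4c - 51/16 ≠ 0; add m_5 = 4b - 3/4c - 51/16 to the basis.

S(g_2,r): lcm = ac. S = c^2 + 1/4c - 1.
  reduce S modulo (g_1, g_2, g_3, r, m_5):
  remainder c^2 + 1/4c - 1 ≠ 0; add m_6 = c^2 + 1/4c - 1 to the basis.

The other S-polynomials (S(g_1,g_2), S(g_1,g_3), S(g_2,g_3), S(g_3,r), S(g_1,m_5), S(g_2,m_5), S(g_3,m_5), S(r,m_5), S(g_1,m_6), S(g_2,m_6), S(g_3,m_6), S(r,m_6), S(m_5,m_6)) all reduce to 0 modulo the current basis, so we have a Gröbner basis.
Inter-reduce: drop elements whose leading term is divisible by another's, tail-reduce, and make monic.
Reduced Gröbner basis: {a - c - 1/4, b - 3/16c - 51/64, c^2 + 1/4c - 1}.
The reduced Gröbner basis of I + (p) is {a - c - 1/4, b - 3/16c - 51/64, c^2 + 1/4c - 1} ≠ {1}, a proper ideal, so the enlarged system stays consistent: p is independent of I, with normal form -8a + 8c + 2.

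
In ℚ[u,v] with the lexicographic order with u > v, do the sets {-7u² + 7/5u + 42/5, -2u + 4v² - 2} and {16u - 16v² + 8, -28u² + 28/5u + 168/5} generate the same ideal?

No, the ideals differ.

Equality of ideals is decidable: compute both reduced Gröbner bases (unique for the ordering) and check whether they agree.
Buchberger on the first generating set:
f_1 = -7u² + 7/5u + 42/5, LT = u².
f_2 = -2u + 4v² - 2, LT = u.

S(f_1,f_2): lcm = u². S = 2uv² - 6/5u - 6/5.
  leading term uv²: subtract (-v²)·f_2 from 2uv² - 6/5u - 6/5 → -6/5u + 4v⁴ - 2v² - 6/5
  leading term u: subtract (⅗)·f_2 from -6/5u + 4v⁴ - 2v² - 6/5 → 4v⁴ - 22/5v²
  leading term v⁴: no divisor's leading term divides it; move 4v⁴ to the remainder.
  leading term v²: no divisor's leading term divides it; move -22/5v² to the remainder.
  remainder 4v⁴ - 22/5v² ≠ 0; add g_3 = 4v⁴ - 22/5v² to the basis.

The other S-polynomials (S(f_1,g_3), S(f_2,g_3)) all reduce to 0 modulo the current basis, so we have a Gröbner basis.
Inter-reduce: drop elements whose leading term is divisible by another's, tail-reduce, and make monic.
Reduced Gröbner basis: {u - 2v² + 1, v⁴ - 11/10v²}.

Buchberger on the second generating set:
h_1 = 16u - 16v² + 8, LT = u.
h_2 = -28u² + 28/5u + 168/5, LT = u².

S(h_1,h_2): lcm = u². S = -uv² + 7/10u + 6/5.
  leading term uv²: subtract (-1/16v²)·h_1 from -uv² + 7/10u + 6/5 → 7/10u - v⁴ + ½v² + 6/5
  leading term u: subtract (7/160)·h_1 from 7/10u - v⁴ + ½v² + 6/5 → -v⁴ + 6/5v² + 17/20
  leading term v⁴: no divisor's leading term divides it; move -v⁴ to the remainder.
  leading term v²: no divisor's leading term divides it; move 6/5v² to the remainder.
  leading term 1: no divisor's leading term divides it; move 17/20 to the remainder.
  remainder -v⁴ + 6/5v² + 17/20 ≠ 0; add k_3 = -v⁴ + 6/5v² + 17/20 to the basis.

The other S-polynomials (S(h_1,k_3), S(h_2,k_3)) all reduce to 0 modulo the current basis, so we have a Gröbner basis.
Inter-reduce: drop elements whose leading term is divisible by another's, tail-reduce, and make monic.
Reduced Gröbner basis: {u - v² + ½, v⁴ - 6/5v² - 17/20}.

Since the reduced bases disagree, the two ideals are not the same.
The same test decides containment: I ⊆ J iff every generator of I reduces to 0 modulo a Gröbner basis of J.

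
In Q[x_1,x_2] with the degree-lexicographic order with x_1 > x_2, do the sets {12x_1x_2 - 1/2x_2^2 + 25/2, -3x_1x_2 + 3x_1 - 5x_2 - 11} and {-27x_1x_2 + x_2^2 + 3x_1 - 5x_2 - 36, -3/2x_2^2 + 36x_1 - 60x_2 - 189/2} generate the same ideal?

Yes, the ideals are equal.

Equality of ideals is decidable: compute both reduced Gröbner bases (unique for the ordering) and check whether they agree.
Buchberger on the first generating set:
f_1 = 12x_1x_2 - 1/2x_2^2 + 25/2, LT = x_1x_2.
f_2 = -3x_1x_2 + 3x_1 - 5x_2 - 11, LT = x_1x_2.

S(f_1,f_2): lcm = x_1x_2. S = -1/24x_2^2 + x_1 - 5/3x_2 - 21/8.
  leading term x_2^2: no divisor's leading term divides it; move -1/24x_2^2 to the remainder.
  leading term x_1: no divisor's leading term divides it; move x_1 to the remainder.
  leading term x_2: no divisor's leading term divides it; move -5/3x_2 to the remainder.
  leading term 1: no divisor's leading term divides it; move -21/8 to the remainder.
  remainder -1/24x_2^2 + x_1 - 5/3x_2 - 21/8 ≠ 0; add g_3 = -1/24x_2^2 + x_1 - 5/3x_2 - 21/8 to the basis.

S(f_1,g_3): lcm = x_1x_2^2. S = -1/24x_2^3 + 24x_1^2 - 40x_1x_2 - 63x_1 + 25/24x_2.
  leading term x_2^3: subtract (x_2)·g_3 from -1/24x_2^3 + 24x_1^2 - 40x_1x_2 - 63x_1 + 25/24x_2 → 24x_1^2 - 41x_1x_2 + 5/3x_2^2 - 63x_1 + 11/3x_2
  leading term x_1^2: no divisor's leading term divides it; move 24x_1^2 to the remainder.
  leading term x_1x_2: subtract (-41/12)·f_1 from -41x_1x_2 + 5/3x_2^2 - 63x_1 + 11/3x_2 → -1/24x_2^2 - 63x_1 + 11/3x_2 + 1025/24
  leading term x_2^2: subtract (1)·g_3 from -1/24x_2^2 - 63x_1 + 11/3x_2 + 1025/24 → -64x_1 + 16/3x_2 + 136/3
  leading term x_1: no divisor's leading term divides it; move -64x_1 to the remainder.
  leading term x_2: no divisor's leading term divides it; move 16/3x_2 to the remainder.
  leading term 1: no divisor's leading term divides it; move 136/3 to the remainder.
  remainder 24x_1^2 - 64x_1 + 16/3x_2 + 136/3 ≠ 0; add g_4 = 24x_1^2 - 64x_1 + 16/3x_2 + 136/3 to the basis.

S(f_2,g_3): lcm = x_1x_2^2. S = 24x_1^2 - 41x_1x_2 + 5/3x_2^2 - 63x_1 + 11/3x_2.
  leading term x_1^2: subtract (1)·g_4 from 24x_1^2 - 41x_1x_2 + 5/3x_2^2 - 63x_1 + 11/3x_2 → -41x_1x_2 + 5/3x_2^2 + x_1 - 5/3x_2 - 136/3
  leading term x_1x_2: subtract (-41/12)·f_1 from -41x_1x_2 + 5/3x_2^2 + x_1 - 5/3x_2 - 136/3 → -1/24x_2^2 + x_1 - 5/3x_2 - 21/8
  leading term x_2^2: subtract (1)·g_3 from -1/24x_2^2 + x_1 - 5/3x_2 - 21/8 → 0
  remainder 0.

S(f_1,g_4): lcm = x_1^2x_2. S = -1/24x_1x_2^2 + 8/3x_1x_2 - 2/9x_2^2 + 25/24x_1 - 17/9x_2.
  leading term x_1x_2^2: subtract (-1/288x_2)·f_1 from -1/24x_1x_2^2 + 8/3x_1x_2 - 2/9x_2^2 + 25/24x_1 - 17/9x_2 → -1/576x_2^3 + 8/3x_1x_2 - 2/9x_2^2 + 25/24x_1 - 1063/576x_2
  leading term x_2^3: subtract (1/24x_2)·g_3 from -1/576x_2^3 + 8/3x_1x_2 - 2/9x_2^2 + 25/24x_1 - 1063/576x_2 → 21/8x_1x_2 - 11/72x_2^2 + 25/24x_1 - 125/72x_2
  leading term x_1x_2: subtract (7/32)·f_1 from 21/8x_1x_2 - 11/72x_2^2 + 25/24x_1 - 125/72x_2 → -25/576x_2^2 + 25/24x_1 - 125/72x_2 - 175/64
  leading term x_2^2: subtract (25/24)·g_3 from -25/576x_2^2 + 25/24x_1 - 125/72x_2 - 175/64 → 0
  remainder 0.

S(f_2,g_4): lcm = x_1^2x_2. S = -x_1^2 + 13/3x_1x_2 - 2/9x_2^2 + 11/3x_1 - 17/9x_2.
  leading term x_1^2: subtract (-1/24)·g_4 from -x_1^2 + 13/3x_1x_2 - 2/9x_2^2 + 11/3x_1 - 17/9x_2 → 13/3x_1x_2 - 2/9x_2^2 + x_1 - 5/3x_2 + 17/9
  leading term x_1x_2: subtract (13/36)·f_1 from 13/3x_1x_2 - 2/9x_2^2 + x_1 - 5/3x_2 + 17/9 → -1/24x_2^2 + x_1 - 5/3x_2 - 21/8
  leading term x_2^2: subtract (1)·g_3 from -1/24x_2^2 + x_1 - 5/3x_2 - 21/8 → 0
  remainder 0.

S(g_3,g_4): leading monomials are coprime, so the S-polynomial reduces to 0 (Buchberger's first criterion).
Every S-polynomial of the final basis reduces to 0, so we have a Gröbner basis.
Inter-reduce: drop elements whose leading term is divisible by another's, tail-reduce, and make monic.
Reduced Gröbner basis: {x_1^2 - 8/3x_1 + 2/9x_2 + 17/9, x_1x_2 - x_1 + 5/3x_2 + 11/3, x_2^2 - 24x_1 + 40x_2 + 63}.

Buchberger on the second generating set:
h_1 = -27x_1x_2 + x_2^2 + 3x_1 - 5x_2 - 36, LT = x_1x_2.
h_2 = -3/2x_2^2 + 36x_1 - 60x_2 - 189/2, LT = x_2^2.

S(h_1,h_2): lcm = x_1x_2^2. S = -1/27x_2^3 + 24x_1^2 - 361/9x_1x_2 + 5/27x_2^2 - 63x_1 + 4/3x_2.
  leading term x_2^3: subtract (2/81x_2)·h_2 from -1/27x_2^3 + 24x_1^2 - 361/9x_1x_2 + 5/27x_2^2 - 63x_1 + 4/3x_2 → 24x_1^2 - 41x_1x_2 + 5/3x_2^2 - 63x_1 + 11/3x_2
  leading term x_1^2: no divisor's leading term divides it; move 24x_1^2 to the remainder.
  leading term x_1x_2: subtract (41/27)·h_1 from -41x_1x_2 + 5/3x_2^2 - 63x_1 + 11/3x_2 → 4/27x_2^2 - 608/9x_1 + 304/27x_2 + 164/3
  leading term x_2^2: subtract (-8/81)·h_2 from 4/27x_2^2 - 608/9x_1 + 304/27x_2 + 164/3 → -64x_1 + 16/3x_2 + 136/3
  leading term x_1: no divisor's leading term divides it; move -64x_1 to the remainder.
  leading term x_2: no divisor's leading term divides it; move 16/3x_2 to the remainder.
  leading term 1: no divisor's leading term divides it; move 136/3 to the remainder.
  remainder 24x_1^2 - 64x_1 + 16/3x_2 + 136/3 ≠ 0; add k_3 = 24x_1^2 - 64x_1 + 16/3x_2 + 136/3 to the basis.

S(h_1,k_3): lcm = x_1^2x_2. S = -1/27x_1x_2^2 - 1/9x_1^2 + 77/27x_1x_2 - 2/9x_2^2 + 4/3x_1 - 17/9x_2.
  leading term x_1x_2^2: subtract (1/729x_2)·h_1 from -1/27x_1x_2^2 - 1/9x_1^2 + 77/27x_1x_2 - 2/9x_2^2 + 4/3x_1 - 17/9x_2 → -1/729x_2^3 - 1/9x_1^2 + 692/243x_1x_2 - 157/729x_2^2 + 4/3x_1 - 149/81x_2
  leading term x_2^3: subtract (2/2187x_2)·h_2 from -1/729x_2^3 - 1/9x_1^2 + 692/243x_1x_2 - 157/729x_2^2 + 4/3x_1 - 149/81x_2 → -1/9x_1^2 + 76/27x_1x_2 - 13/81x_2^2 + 4/3x_1 - 142/81x_2
  leading term x_1^2: subtract (-1/216)·k_3 from -1/9x_1^2 + 76/27x_1x_2 - 13/81x_2^2 + 4/3x_1 - 142/81x_2 → 76/27x_1x_2 - 13/81x_2^2 + 28/27x_1 - 140/81x_2 + 17/81
  leading term x_1x_2: subtract (-76/729)·h_1 from 76/27x_1x_2 - 13/81x_2^2 + 28/27x_1 - 140/81x_2 + 17/81 → -41/729x_2^2 + 328/243x_1 - 1640/729x_2 - 287/81
  leading term x_2^2: subtract (82/2187)·h_2 from -41/729x_2^2 + 328/243x_1 - 1640/729x_2 - 287/81 → 0
  remainder 0.

S(h_2,k_3): leading monomials are coprime, so the S-polynomial reduces to 0 (Buchberger's first criterion).
Every S-polynomial of the final basis reduces to 0, so we have a Gröbner basis.
Inter-reduce: drop elements whose leading term is divisible by another's, tail-reduce, and make monic.
Reduced Gröbner basis: {x_1^2 - 8/3x_1 + 2/9x_2 + 17/9, x_1x_2 - x_1 + 5/3x_2 + 11/3, x_2^2 - 24x_1 + 40x_2 + 63}.

Same reduced basis, so the two generating sets span the same ideal.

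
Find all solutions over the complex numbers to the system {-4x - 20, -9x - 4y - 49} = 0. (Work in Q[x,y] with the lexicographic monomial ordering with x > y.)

Compute a lex Gröbner basis by Buchberger's algorithm.
f_1 = -4x - 20, LT = x.
f_2 = -9x - 4y - 49, LT = x.

S(f_1,f_2): lcm = x. S = -4/9y - 4/9.
  reduce S modulo (f_1, f_2):
  remainder -4/9y - 4/9 ≠ 0; add h_3 = -4/9y - 4/9 to the basis.

The other S-polynomials (S(f_1,h_3), S(f_2,h_3)) all reduce to 0 modulo the current basis, so we have a Gröbner basis.
Inter-reduce: drop elements whose leading term is divisible by another's, tail-reduce, and make monic.
Reduced Gröbner basis: {x + 5, y + 1}.

Since the basis is lex-ordered, y + 1 is univariate in y. Its roots are {-1}. Back-substituting each root into the other basis elements fixes the other coordinates.
  y = -1: the earlier basis element becomes x + 5 = 0, giving x = -5 — point (-5, -1).

{(-5, -1)}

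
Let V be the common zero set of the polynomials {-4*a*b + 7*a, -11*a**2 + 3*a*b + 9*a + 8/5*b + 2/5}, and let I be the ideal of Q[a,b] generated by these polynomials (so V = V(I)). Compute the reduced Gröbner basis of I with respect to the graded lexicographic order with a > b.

The reduced Gröbner basis is the canonical form of the ideal for this ordering.

f_1 = -4*a*b + 7*a, LT = a*b.
f_2 = -11*a**2 + 3*a*b + 9*a + 8/5*b + 2/5, LT = a**2.

S(f_1,f_2): lcm = a**2*b. S = 3/11*a*b**2 - 7/4*a**2 + 9/11*a*b + 8/55*b**2 + 2/55*b.
  leading term a*b**2: subtract (-3/44*b)·f_1 from 3/11*a*b**2 - 7/4*a**2 + 9/11*a*b + 8/55*b**2 + 2/55*b → -7/4*a**2 + 57/44*a*b + 8/55*b**2 + 2/55*b
  leading term a**2: subtract (7/44)·f_2 from -7/4*a**2 + 57/44*a*b + 8/55*b**2 + 2/55*b → 9/11*a*b + 8/55*b**2 - 63/44*a - 12/55*b - 7/110
  leading term a*b: subtract (-9/44)·f_1 from 9/11*a*b + 8/55*b**2 - 63/44*a - 12/55*b - 7/110 → 8/55*b**2 - 12/55*b - 7/110
  leading term b**2: no divisor's leading term divides it; move 8/55*b**2 to the remainder.
  leading term b: no divisor's leading term divides it; move -12/55*b to the remainder.
  leading term 1: no divisor's leading term divides it; move -7/110 to the remainder.
  remainder 8/55*b**2 - 12/55*b - 7/110 ≠ 0; add g_3 = 8/55*b**2 - 12/55*b - 7/110 to the basis.

The other S-polynomials (S(f_1,g_3), S(f_2,g_3)) all reduce to 0 modulo the current basis, so we have a Gröbner basis.

G = {a**2 - 57/44*a - 8/55*b - 2/55, a*b - 7/4*a, b**2 - 3/2*b - 7/16}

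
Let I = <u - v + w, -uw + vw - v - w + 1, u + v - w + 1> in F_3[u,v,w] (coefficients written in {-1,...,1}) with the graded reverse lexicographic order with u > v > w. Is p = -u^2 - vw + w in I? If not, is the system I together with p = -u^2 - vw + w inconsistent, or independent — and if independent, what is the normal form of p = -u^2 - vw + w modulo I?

Adjoining -u^2 - vw + w makes the ideal the whole ring: the system is inconsistent.

First compute the reduced Gröbner basis of I by Buchberger's algorithm.
f_1 = u - v + w, LT = u.
f_2 = -uw + vw - v - w + 1, LT = uw.
f_3 = u + v - w + 1, LT = u.

S(f_1,f_2): lcm = uw. S = w^2 - v - w + 1.
  reduce S modulo (f_1, f_2, f_3):
  remainder w^2 - v - w + 1 ≠ 0; add h_4 = w^2 - v - w + 1 to the basis.

S(f_1,f_3): lcm = u. S = v - w - 1.
  reduce S modulo (f_1, f_2, f_3, h_4):
  remainder v - w - 1 ≠ 0; add h_5 = v - w - 1 to the basis.

The other S-polynomials (S(f_2,f_3), S(f_1,h_4), S(f_2,h_4), S(f_3,h_4), S(f_1,h_5), S(f_2,h_5), S(f_3,h_5), S(h_4,h_5)) all reduce to 0 modulo the current basis, so we have a Gröbner basis.
Inter-reduce: drop elements whose leading term is divisible by another's, tail-reduce, and make monic.
Reduced Gröbner basis: {w^2 + w, u - 1, v - w - 1}.
Label its elements g_1 = w^2 + w, g_2 = u - 1, g_3 = v - w - 1.

Reduce p = -u^2 - vw + w modulo G:
  leading term u^2: subtract (-u)·g_2 from -u^2 - vw + w → -vw - u + w
  leading term vw: subtract (-w)·g_3 from -vw - u + w → -w^2 - u
  leading term w^2: subtract (-1)·g_1 from -w^2 - u → -u + w
  leading term u: subtract (-1)·g_2 from -u + w → w - 1
  leading term w: no divisor's leading term divides it; move w to the remainder.
  leading term 1: no divisor's leading term divides it; move -1 to the remainder.
  normal form = w - 1.
The normal form is nonzero, so p ∉ I. Since p minus its normal form lies in I, I + (p) = I + (r) where r = w - 1; decide whether this ideal is the whole ring.
Run Buchberger on G together with r (pairs among the g_i already reduce to 0 since G is a Gröbner basis):
g_1 = w^2 + w, LT = w^2.
g_2 = u - 1, LT = u.
g_3 = v - w - 1, LT = v.
r = w - 1, LT = w.

S(g_1,r): lcm = w^2. S = -w.
  reduce S modulo (g_1, g_2, g_3, r):
  remainder -1 ≠ 0; add m_5 = -1 to the basis.

The other S-polynomials (S(g_1,g_2), S(g_1,g_3), S(g_2,g_3), S(g_2,r), S(g_3,r), S(g_1,m_5), S(g_2,m_5), S(g_3,m_5), S(r,m_5)) all reduce to 0 modulo the current basis, so we have a Gröbner basis.
Inter-reduce: drop elements whose leading term is divisible by another's, tail-reduce, and make monic.
Reduced Gröbner basis: {1}.
The reduced Gröbner basis of I + (p) is {1}: the ideal is the whole ring, so the enlarged system has no common solution — adjoining p is inconsistent.

Ideal membership is decidable via reduction modulo a Gröbner basis.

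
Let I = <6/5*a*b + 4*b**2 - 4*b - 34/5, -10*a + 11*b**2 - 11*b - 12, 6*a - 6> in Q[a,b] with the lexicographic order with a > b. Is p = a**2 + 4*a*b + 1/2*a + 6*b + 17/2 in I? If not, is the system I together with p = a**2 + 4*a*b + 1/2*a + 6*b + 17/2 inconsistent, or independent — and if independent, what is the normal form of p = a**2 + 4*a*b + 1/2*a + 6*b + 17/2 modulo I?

a**2 + 4*a*b + 1/2*a + 6*b + 17/2 lies in I (it reduces to 0).

First compute the reduced Gröbner basis of I by Buchberger's algorithm.
f_1 = 6/5*a*b + 4*b**2 - 4*b - 34/5, LT = a*b.
f_2 = -10*a + 11*b**2 - 11*b - 12, LT = a.
f_3 = 6*a - 6, LT = a.

S(f_1,f_2): lcm = a*b. S = 11/10*b**3 + 67/30*b**2 - 68/15*b - 17/3.
  reduce S modulo (f_1, f_2, f_3):
  remainder 11/10*b**3 + 67/30*b**2 - 68/15*b - 17/3 ≠ 0; add h_4 = 11/10*b**3 + 67/30*b**2 - 68/15*b - 17/3 to the basis.

S(f_1,f_3): lcm = a*b. S = 10/3*b**2 - 7/3*b - 17/3.
  reduce S modulo (f_1, f_2, f_3, h_4):
  remainder 10/3*b**2 - 7/3*b - 17/3 ≠ 0; add h_5 = 10/3*b**2 - 7/3*b - 17/3 to the basis.

S(f_2,f_3): lcm = a. S = -11/10*b**2 + 11/10*b + 11/5.
  reduce S modulo (f_1, f_2, f_3, h_4, h_5):
  remainder 33/100*b + 33/100 ≠ 0; add h_6 = 33/100*b + 33/100 to the basis.

The other S-polynomials (S(f_1,h_4), S(f_2,h_4), S(f_3,h_4), S(f_1,h_5), S(f_2,h_5), S(f_3,h_5), S(h_4,h_5), S(f_1,h_6), S(f_2,h_6), S(f_3,h_6), S(h_4,h_6), S(h_5,h_6)) all reduce to 0 modulo the current basis, so we have a Gröbner basis.
Inter-reduce: drop elements whose leading term is divisible by another's, tail-reduce, and make monic.
Reduced Gröbner basis: {a - 1, b + 1}.
Label its elements g_1 = a - 1, g_2 = b + 1.

Reduce p = a**2 + 4*a*b + 1/2*a + 6*b + 17/2 modulo G:
  leading term a**2: subtract (a)·g_1 from a**2 + 4*a*b + 1/2*a + 6*b + 17/2 → 4*a*b + 3/2*a + 6*b + 17/2
  leading term a*b: subtract (4*b)·g_1 from 4*a*b + 3/2*a + 6*b + 17/2 → 3/2*a + 10*b + 17/2
  leading term a: subtract (3/2)·g_1 from 3/2*a + 10*b + 17/2 → 10*b + 10
  leading term b: subtract (10)·g_2 from 10*b + 10 → 0
  normal form = 0.
Since the normal form is 0, p ∈ I.

Ideal membership is decidable via reduction modulo a Gröbner basis.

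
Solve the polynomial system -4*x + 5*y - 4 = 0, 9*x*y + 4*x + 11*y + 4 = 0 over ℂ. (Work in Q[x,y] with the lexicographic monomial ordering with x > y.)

{(-16/9, -28/45), (-1, 0)}

Compute a lex Gröbner basis by Buchberger's algorithm.
f_1 = -4*x + 5*y - 4, LT = x.
f_2 = 9*x*y + 4*x + 11*y + 4, LT = x*y.

S(f_1,f_2): lcm = x*y. S = -4/9*x - 5/4*y**2 - 2/9*y - 4/9.
  leading term x: subtract (1/9)·f_1 from -4/9*x - 5/4*y**2 - 2/9*y - 4/9 → -5/4*y**2 - 7/9*y
  leading term y**2: no divisor's leading term divides it; move -5/4*y**2 to the remainder.
  leading term y: no divisor's leading term divides it; move -7/9*y to the remainder.
  remainder -5/4*y**2 - 7/9*y ≠ 0; add h_3 = -5/4*y**2 - 7/9*y to the basis.

S(f_1,h_3): leading monomials are coprime, so the S-polynomial reduces to 0 (Buchberger's first criterion).
S(f_2,h_3): lcm = x*y**2. S = -8/45*x*y + 11/9*y**2 + 4/9*y.
  leading term x*y: subtract (2/45*y)·f_1 from -8/45*x*y + 11/9*y**2 + 4/9*y → y**2 + 28/45*y
  leading term y**2: subtract (-4/5)·h_3 from y**2 + 28/45*y → 0
  remainder 0.

Every S-polynomial of the final basis reduces to 0, so we have a Gröbner basis.
Inter-reduce: drop elements whose leading term is divisible by another's, tail-reduce, and make monic.
Reduced Gröbner basis: {x - 5/4*y + 1, y**2 + 28/45*y}.

Elimination: the polynomial y**2 + 28/45*y lies in the elimination ideal for y, so y ∈ {-28/45, 0}. For each such y, the remaining basis elements (now univariate) give the rest of the solution.
  y = -28/45: the earlier basis element becomes x + 16/9 = 0, giving x = -16/9 — point (-16/9, -28/45).
  y = 0: the earlier basis element becomes x + 1 = 0, giving x = -1 — point (-1, 0).
A lex Gröbner basis triangularizes the system, enabling back-substitution.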